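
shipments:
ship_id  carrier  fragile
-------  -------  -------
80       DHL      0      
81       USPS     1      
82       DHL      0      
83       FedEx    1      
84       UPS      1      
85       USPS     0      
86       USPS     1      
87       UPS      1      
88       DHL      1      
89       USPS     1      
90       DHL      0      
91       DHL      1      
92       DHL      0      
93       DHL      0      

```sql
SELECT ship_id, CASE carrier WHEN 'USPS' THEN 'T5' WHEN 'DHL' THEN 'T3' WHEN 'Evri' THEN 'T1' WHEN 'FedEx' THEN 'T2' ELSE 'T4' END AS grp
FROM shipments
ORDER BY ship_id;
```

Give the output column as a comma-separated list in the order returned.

ship_id=80: carrier='DHL' → T3
ship_id=81: carrier='USPS' → T5
ship_id=82: carrier='DHL' → T3
ship_id=83: carrier='FedEx' → T2
ship_id=84: ELSE → T4
ship_id=85: carrier='USPS' → T5
ship_id=86: carrier='USPS' → T5
ship_id=87: ELSE → T4
ship_id=88: carrier='DHL' → T3
ship_id=89: carrier='USPS' → T5
ship_id=90: carrier='DHL' → T3
ship_id=91: carrier='DHL' → T3
ship_id=92: carrier='DHL' → T3
ship_id=93: carrier='DHL' → T3

T3, T5, T3, T2, T4, T5, T5, T4, T3, T5, T3, T3, T3, T3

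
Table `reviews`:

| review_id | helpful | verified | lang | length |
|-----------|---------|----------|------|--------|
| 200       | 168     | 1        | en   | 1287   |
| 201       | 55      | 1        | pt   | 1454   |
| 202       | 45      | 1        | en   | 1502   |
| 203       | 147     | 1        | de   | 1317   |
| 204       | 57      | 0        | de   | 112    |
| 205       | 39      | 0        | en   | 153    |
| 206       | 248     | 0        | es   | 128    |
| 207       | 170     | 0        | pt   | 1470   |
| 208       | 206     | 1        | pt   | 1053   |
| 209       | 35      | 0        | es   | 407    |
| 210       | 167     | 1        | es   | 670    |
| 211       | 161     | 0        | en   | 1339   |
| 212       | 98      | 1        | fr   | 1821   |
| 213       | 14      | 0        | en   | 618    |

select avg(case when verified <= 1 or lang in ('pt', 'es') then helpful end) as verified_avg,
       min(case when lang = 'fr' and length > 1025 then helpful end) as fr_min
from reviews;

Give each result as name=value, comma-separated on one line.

verified_avg=115, fr_min=98

[verified_avg: verified <= 1 or lang in ('pt', 'es')]
review_id=200: ✓ → 168
review_id=201: ✓ → 55
review_id=202: ✓ → 45
review_id=203: ✓ → 147
review_id=204: ✓ → 57
review_id=205: ✓ → 39
review_id=206: ✓ → 248
review_id=207: ✓ → 170
review_id=208: ✓ → 206
review_id=209: ✓ → 35
review_id=210: ✓ → 167
review_id=211: ✓ → 161
review_id=212: ✓ → 98
review_id=213: ✓ → 14
verified_avg = (168 + 55 + 45 + 147 + 57 + 39 + 248 + 170 + 206 + 35 + 167 + 161 + 98 + 14) / 14 = 115
—
[fr_min: lang = 'fr' and length > 1025]
review_id=200: ✗
review_id=201: ✗
review_id=202: ✗
review_id=203: ✗
review_id=204: ✗
review_id=205: ✗
review_id=206: ✗
review_id=207: ✗
review_id=208: ✗
review_id=209: ✗
review_id=210: ✗
review_id=211: ✗
review_id=212: ✓ → 98
review_id=213: ✗
fr_min = MIN(98) = 98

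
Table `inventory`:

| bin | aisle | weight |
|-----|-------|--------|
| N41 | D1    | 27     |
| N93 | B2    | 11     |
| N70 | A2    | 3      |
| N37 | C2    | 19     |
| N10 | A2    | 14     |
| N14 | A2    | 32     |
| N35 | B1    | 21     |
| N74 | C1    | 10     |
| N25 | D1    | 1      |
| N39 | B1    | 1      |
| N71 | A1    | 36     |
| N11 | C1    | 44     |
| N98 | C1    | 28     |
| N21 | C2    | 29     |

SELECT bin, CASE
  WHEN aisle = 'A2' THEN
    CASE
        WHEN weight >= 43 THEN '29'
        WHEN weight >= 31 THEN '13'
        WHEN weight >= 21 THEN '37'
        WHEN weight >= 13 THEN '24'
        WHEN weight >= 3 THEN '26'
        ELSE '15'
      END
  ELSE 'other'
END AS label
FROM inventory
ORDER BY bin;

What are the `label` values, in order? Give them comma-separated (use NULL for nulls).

bin=N10: aisle='A2' → inner[weight >= 13] → 24
bin=N11: aisle='C1' → outer ELSE → other
bin=N14: aisle='A2' → inner[weight >= 31] → 13
bin=N21: aisle='C2' → outer ELSE → other
bin=N25: aisle='D1' → outer ELSE → other
bin=N35: aisle='B1' → outer ELSE → other
bin=N37: aisle='C2' → outer ELSE → other
bin=N39: aisle='B1' → outer ELSE → other
bin=N41: aisle='D1' → outer ELSE → other
bin=N70: aisle='A2' → inner[weight >= 3] → 26
bin=N71: aisle='A1' → outer ELSE → other
bin=N74: aisle='C1' → outer ELSE → other
bin=N93: aisle='B2' → outer ELSE → other
bin=N98: aisle='C1' → outer ELSE → other

24, other, 13, other, other, other, other, other, other, 26, other, other, other, other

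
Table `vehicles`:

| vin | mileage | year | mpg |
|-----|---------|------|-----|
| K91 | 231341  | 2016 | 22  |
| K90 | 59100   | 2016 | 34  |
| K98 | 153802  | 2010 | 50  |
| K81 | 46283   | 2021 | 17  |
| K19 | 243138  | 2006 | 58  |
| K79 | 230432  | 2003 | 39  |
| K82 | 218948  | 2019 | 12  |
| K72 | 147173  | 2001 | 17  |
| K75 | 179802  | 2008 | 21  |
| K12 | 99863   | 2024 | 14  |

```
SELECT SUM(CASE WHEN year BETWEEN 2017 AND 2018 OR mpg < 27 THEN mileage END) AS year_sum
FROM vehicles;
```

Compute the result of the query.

923410

vin=K91: ✓ → 231341
vin=K90: ✗
vin=K98: ✗
vin=K81: ✓ → 46283
vin=K19: ✗
vin=K79: ✗
vin=K82: ✓ → 218948
vin=K72: ✓ → 147173
vin=K75: ✓ → 179802
vin=K12: ✓ → 99863
year_sum = 231341 + 46283 + 218948 + 147173 + 179802 + 99863 = 923410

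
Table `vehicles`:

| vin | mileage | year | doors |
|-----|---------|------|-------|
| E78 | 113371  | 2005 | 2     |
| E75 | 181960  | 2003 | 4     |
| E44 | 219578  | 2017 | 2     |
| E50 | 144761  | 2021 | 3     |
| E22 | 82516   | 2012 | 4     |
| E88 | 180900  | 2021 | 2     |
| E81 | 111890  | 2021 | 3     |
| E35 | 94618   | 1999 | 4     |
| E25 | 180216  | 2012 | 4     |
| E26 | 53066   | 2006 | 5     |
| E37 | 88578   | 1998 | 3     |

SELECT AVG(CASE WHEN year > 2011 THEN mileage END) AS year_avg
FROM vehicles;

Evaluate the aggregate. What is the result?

153310.1666666667

vin=E78: ✗
vin=E75: ✗
vin=E44: ✓ → 219578
vin=E50: ✓ → 144761
vin=E22: ✓ → 82516
vin=E88: ✓ → 180900
vin=E81: ✓ → 111890
vin=E35: ✗
vin=E25: ✓ → 180216
vin=E26: ✗
vin=E37: ✗
year_avg = (219578 + 144761 + 82516 + 180900 + 111890 + 180216) / 6 = 153310.1666666667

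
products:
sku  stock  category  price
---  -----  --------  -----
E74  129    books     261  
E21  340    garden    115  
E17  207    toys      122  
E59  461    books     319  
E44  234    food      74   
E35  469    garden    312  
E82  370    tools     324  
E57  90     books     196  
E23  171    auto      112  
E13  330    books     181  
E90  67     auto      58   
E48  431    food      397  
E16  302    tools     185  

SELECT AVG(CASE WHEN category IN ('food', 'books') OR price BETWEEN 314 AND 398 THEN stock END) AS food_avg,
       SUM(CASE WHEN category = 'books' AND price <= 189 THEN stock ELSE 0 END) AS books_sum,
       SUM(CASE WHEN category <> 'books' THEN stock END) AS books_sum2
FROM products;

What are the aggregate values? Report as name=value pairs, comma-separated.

food_avg=292.1428571429, books_sum=330, books_sum2=2591

[food_avg: category IN ('food', 'books') OR price BETWEEN 314 AND 398]
sku=E74: ✓ → 129
sku=E21: ✗
sku=E17: ✗
sku=E59: ✓ → 461
sku=E44: ✓ → 234
sku=E35: ✗
sku=E82: ✓ → 370
sku=E57: ✓ → 90
sku=E23: ✗
sku=E13: ✓ → 330
sku=E90: ✗
sku=E48: ✓ → 431
sku=E16: ✗
food_avg = (129 + 461 + 234 + 370 + 90 + 330 + 431) / 7 = 292.1428571429
—
[books_sum: category = 'books' AND price <= 189]
sku=E74: ✗
sku=E21: ✗
sku=E17: ✗
sku=E59: ✗
sku=E44: ✗
sku=E35: ✗
sku=E82: ✗
sku=E57: ✗
sku=E23: ✗
sku=E13: ✓ → 330
sku=E90: ✗
sku=E48: ✗
sku=E16: ✗
books_sum = 330
—
[books_sum2: category <> 'books']
sku=E74: ✗
sku=E21: ✓ → 340
sku=E17: ✓ → 207
sku=E59: ✗
sku=E44: ✓ → 234
sku=E35: ✓ → 469
sku=E82: ✓ → 370
sku=E57: ✗
sku=E23: ✓ → 171
sku=E13: ✗
sku=E90: ✓ → 67
sku=E48: ✓ → 431
sku=E16: ✓ → 302
books_sum2 = 340 + 207 + 234 + 469 + 370 + 171 + 67 + 431 + 302 = 2591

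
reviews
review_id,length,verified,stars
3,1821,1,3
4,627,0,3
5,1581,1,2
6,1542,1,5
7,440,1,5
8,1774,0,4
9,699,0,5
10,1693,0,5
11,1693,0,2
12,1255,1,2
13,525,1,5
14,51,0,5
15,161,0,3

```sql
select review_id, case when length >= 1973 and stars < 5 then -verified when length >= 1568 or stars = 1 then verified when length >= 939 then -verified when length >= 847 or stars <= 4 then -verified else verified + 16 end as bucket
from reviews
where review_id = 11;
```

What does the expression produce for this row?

review_id = 11: length=1693, verified=0, stars=2.
length >= 1973 and stars < 5 → false
length >= 1568 or stars = 1 → true → 0

0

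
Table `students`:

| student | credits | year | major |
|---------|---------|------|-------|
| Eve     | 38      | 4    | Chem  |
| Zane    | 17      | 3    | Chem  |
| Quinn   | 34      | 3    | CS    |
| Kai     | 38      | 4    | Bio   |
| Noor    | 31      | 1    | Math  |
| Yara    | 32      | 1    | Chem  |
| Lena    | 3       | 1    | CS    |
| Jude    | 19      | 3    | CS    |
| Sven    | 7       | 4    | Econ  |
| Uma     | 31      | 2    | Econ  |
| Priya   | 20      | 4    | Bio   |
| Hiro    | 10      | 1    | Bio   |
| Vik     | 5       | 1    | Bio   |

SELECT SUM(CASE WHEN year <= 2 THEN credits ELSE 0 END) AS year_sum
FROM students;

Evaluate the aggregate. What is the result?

112

student=Eve: ✗
student=Zane: ✗
student=Quinn: ✗
student=Kai: ✗
student=Noor: ✓ → 31
student=Yara: ✓ → 32
student=Lena: ✓ → 3
student=Jude: ✗
student=Sven: ✗
student=Uma: ✓ → 31
student=Priya: ✗
student=Hiro: ✓ → 10
student=Vik: ✓ → 5
year_sum = 31 + 32 + 3 + 31 + 10 + 5 = 112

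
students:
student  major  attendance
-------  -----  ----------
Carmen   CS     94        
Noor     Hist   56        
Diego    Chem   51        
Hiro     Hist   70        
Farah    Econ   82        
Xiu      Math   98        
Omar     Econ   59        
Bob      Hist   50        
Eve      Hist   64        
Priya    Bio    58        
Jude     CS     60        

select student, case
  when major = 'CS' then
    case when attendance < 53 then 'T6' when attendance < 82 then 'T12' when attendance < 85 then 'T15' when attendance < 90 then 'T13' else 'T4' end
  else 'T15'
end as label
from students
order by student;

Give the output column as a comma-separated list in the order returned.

T15, T4, T15, T15, T15, T15, T12, T15, T15, T15, T15

student=Bob: major='Hist' → outer ELSE → T15
student=Carmen: major='CS' → inner[ELSE] → T4
student=Diego: major='Chem' → outer ELSE → T15
student=Eve: major='Hist' → outer ELSE → T15
student=Farah: major='Econ' → outer ELSE → T15
student=Hiro: major='Hist' → outer ELSE → T15
student=Jude: major='CS' → inner[attendance < 82] → T12
student=Noor: major='Hist' → outer ELSE → T15
student=Omar: major='Econ' → outer ELSE → T15
student=Priya: major='Bio' → outer ELSE → T15
student=Xiu: major='Math' → outer ELSE → T15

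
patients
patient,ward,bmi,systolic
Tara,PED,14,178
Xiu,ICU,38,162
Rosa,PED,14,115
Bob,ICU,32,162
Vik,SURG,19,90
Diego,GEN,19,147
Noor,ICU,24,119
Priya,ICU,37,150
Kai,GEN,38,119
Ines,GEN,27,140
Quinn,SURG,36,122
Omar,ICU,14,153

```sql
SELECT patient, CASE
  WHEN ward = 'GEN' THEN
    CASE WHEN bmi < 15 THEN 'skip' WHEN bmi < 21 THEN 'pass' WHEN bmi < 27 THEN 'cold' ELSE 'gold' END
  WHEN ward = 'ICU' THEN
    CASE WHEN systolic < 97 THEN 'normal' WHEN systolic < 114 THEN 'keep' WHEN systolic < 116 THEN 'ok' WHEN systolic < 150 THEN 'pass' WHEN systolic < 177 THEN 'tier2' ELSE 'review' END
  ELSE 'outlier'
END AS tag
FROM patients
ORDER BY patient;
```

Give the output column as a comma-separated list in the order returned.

patient=Bob: ward='ICU' → inner[systolic < 177] → tier2
patient=Diego: ward='GEN' → inner[bmi < 21] → pass
patient=Ines: ward='GEN' → inner[ELSE] → gold
patient=Kai: ward='GEN' → inner[ELSE] → gold
patient=Noor: ward='ICU' → inner[systolic < 150] → pass
patient=Omar: ward='ICU' → inner[systolic < 177] → tier2
patient=Priya: ward='ICU' → inner[systolic < 177] → tier2
patient=Quinn: ward='SURG' → outer ELSE → outlier
patient=Rosa: ward='PED' → outer ELSE → outlier
patient=Tara: ward='PED' → outer ELSE → outlier
patient=Vik: ward='SURG' → outer ELSE → outlier
patient=Xiu: ward='ICU' → inner[systolic < 177] → tier2

tier2, pass, gold, gold, pass, tier2, tier2, outlier, outlier, outlier, outlier, tier2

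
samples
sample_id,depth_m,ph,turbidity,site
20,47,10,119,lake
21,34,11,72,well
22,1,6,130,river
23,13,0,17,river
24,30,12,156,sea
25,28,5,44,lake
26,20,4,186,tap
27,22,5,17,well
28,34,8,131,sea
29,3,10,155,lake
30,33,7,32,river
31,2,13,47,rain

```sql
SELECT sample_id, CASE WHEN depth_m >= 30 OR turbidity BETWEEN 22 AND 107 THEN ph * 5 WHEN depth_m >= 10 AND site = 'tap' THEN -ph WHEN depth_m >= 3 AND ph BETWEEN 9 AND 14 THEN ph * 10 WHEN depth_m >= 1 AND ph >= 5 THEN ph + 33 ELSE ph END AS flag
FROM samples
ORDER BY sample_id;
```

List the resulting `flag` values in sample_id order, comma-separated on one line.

sample_id=20: depth_m >= 30 OR turbidity BETWEEN 22 AND 107 → 50
sample_id=21: depth_m >= 30 OR turbidity BETWEEN 22 AND 107 → 55
sample_id=22: depth_m >= 1 AND ph >= 5 → 39
sample_id=23: ELSE → 0
sample_id=24: depth_m >= 30 OR turbidity BETWEEN 22 AND 107 → 60
sample_id=25: depth_m >= 30 OR turbidity BETWEEN 22 AND 107 → 25
sample_id=26: depth_m >= 10 AND site = 'tap' → -4
sample_id=27: depth_m >= 1 AND ph >= 5 → 38
sample_id=28: depth_m >= 30 OR turbidity BETWEEN 22 AND 107 → 40
sample_id=29: depth_m >= 3 AND ph BETWEEN 9 AND 14 → 100
sample_id=30: depth_m >= 30 OR turbidity BETWEEN 22 AND 107 → 35
sample_id=31: depth_m >= 30 OR turbidity BETWEEN 22 AND 107 → 65

50, 55, 39, 0, 60, 25, -4, 38, 40, 100, 35, 65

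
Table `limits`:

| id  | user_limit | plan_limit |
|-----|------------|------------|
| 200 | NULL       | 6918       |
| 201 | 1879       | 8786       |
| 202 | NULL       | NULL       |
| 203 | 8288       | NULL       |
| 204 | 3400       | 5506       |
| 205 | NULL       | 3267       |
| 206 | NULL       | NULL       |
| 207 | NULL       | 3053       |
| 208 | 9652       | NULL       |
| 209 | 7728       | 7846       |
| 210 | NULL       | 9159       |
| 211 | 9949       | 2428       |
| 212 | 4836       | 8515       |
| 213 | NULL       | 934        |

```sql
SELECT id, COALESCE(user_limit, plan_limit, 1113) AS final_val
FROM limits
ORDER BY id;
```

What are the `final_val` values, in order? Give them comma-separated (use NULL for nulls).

6918, 1879, 1113, 8288, 3400, 3267, 1113, 3053, 9652, 7728, 9159, 9949, 4836, 934

id=200: user_limit=NULL, plan_limit=6918 → 6918
id=201: user_limit=1879 → 1879
id=202: user_limit=NULL, plan_limit=NULL, → literal 1113 → 1113
id=203: user_limit=8288 → 8288
id=204: user_limit=3400 → 3400
id=205: user_limit=NULL, plan_limit=3267 → 3267
id=206: user_limit=NULL, plan_limit=NULL, → literal 1113 → 1113
id=207: user_limit=NULL, plan_limit=3053 → 3053
id=208: user_limit=9652 → 9652
id=209: user_limit=7728 → 7728
id=210: user_limit=NULL, plan_limit=9159 → 9159
id=211: user_limit=9949 → 9949
id=212: user_limit=4836 → 4836
id=213: user_limit=NULL, plan_limit=934 → 934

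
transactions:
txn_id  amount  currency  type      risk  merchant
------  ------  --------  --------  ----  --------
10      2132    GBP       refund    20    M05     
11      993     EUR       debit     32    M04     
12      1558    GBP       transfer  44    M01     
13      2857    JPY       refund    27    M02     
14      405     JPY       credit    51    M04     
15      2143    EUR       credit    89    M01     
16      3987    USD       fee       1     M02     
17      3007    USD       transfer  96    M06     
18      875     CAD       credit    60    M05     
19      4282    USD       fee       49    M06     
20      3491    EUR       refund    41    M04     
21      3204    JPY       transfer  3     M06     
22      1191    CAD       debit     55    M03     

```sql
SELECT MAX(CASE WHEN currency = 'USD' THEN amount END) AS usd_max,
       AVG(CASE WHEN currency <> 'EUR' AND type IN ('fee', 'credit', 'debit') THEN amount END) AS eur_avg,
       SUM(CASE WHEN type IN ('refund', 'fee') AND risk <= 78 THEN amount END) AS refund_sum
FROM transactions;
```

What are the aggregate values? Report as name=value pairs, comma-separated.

usd_max=4282, eur_avg=2148, refund_sum=16749

[usd_max: currency = 'USD']
txn_id=10: ✗
txn_id=11: ✗
txn_id=12: ✗
txn_id=13: ✗
txn_id=14: ✗
txn_id=15: ✗
txn_id=16: ✓ → 3987
txn_id=17: ✓ → 3007
txn_id=18: ✗
txn_id=19: ✓ → 4282
txn_id=20: ✗
txn_id=21: ✗
txn_id=22: ✗
usd_max = MAX(3987, 3007, 4282) = 4282
—
[eur_avg: currency <> 'EUR' AND type IN ('fee', 'credit', 'debit')]
txn_id=10: ✗
txn_id=11: ✗
txn_id=12: ✗
txn_id=13: ✗
txn_id=14: ✓ → 405
txn_id=15: ✗
txn_id=16: ✓ → 3987
txn_id=17: ✗
txn_id=18: ✓ → 875
txn_id=19: ✓ → 4282
txn_id=20: ✗
txn_id=21: ✗
txn_id=22: ✓ → 1191
eur_avg = (405 + 3987 + 875 + 4282 + 1191) / 5 = 2148
—
[refund_sum: type IN ('refund', 'fee') AND risk <= 78]
txn_id=10: ✓ → 2132
txn_id=11: ✗
txn_id=12: ✗
txn_id=13: ✓ → 2857
txn_id=14: ✗
txn_id=15: ✗
txn_id=16: ✓ → 3987
txn_id=17: ✗
txn_id=18: ✗
txn_id=19: ✓ → 4282
txn_id=20: ✓ → 3491
txn_id=21: ✗
txn_id=22: ✗
refund_sum = 2132 + 2857 + 3987 + 4282 + 3491 = 16749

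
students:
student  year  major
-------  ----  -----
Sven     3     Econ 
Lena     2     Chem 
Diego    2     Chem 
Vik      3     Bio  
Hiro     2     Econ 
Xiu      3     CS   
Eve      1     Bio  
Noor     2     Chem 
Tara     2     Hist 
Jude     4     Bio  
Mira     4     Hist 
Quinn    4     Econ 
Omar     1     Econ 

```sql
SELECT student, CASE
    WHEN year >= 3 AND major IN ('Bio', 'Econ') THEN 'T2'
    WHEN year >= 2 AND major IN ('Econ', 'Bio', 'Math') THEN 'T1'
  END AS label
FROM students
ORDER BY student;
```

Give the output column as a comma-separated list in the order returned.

NULL, NULL, T1, T2, NULL, NULL, NULL, NULL, T2, T2, NULL, T2, NULL

student=Diego: (no match → NULL) → NULL
student=Eve: (no match → NULL) → NULL
student=Hiro: year >= 2 AND major IN ('Econ', 'Bio', 'Math') → T1
student=Jude: year >= 3 AND major IN ('Bio', 'Econ') → T2
student=Lena: (no match → NULL) → NULL
student=Mira: (no match → NULL) → NULL
student=Noor: (no match → NULL) → NULL
student=Omar: (no match → NULL) → NULL
student=Quinn: year >= 3 AND major IN ('Bio', 'Econ') → T2
student=Sven: year >= 3 AND major IN ('Bio', 'Econ') → T2
student=Tara: (no match → NULL) → NULL
student=Vik: year >= 3 AND major IN ('Bio', 'Econ') → T2
student=Xiu: (no match → NULL) → NULL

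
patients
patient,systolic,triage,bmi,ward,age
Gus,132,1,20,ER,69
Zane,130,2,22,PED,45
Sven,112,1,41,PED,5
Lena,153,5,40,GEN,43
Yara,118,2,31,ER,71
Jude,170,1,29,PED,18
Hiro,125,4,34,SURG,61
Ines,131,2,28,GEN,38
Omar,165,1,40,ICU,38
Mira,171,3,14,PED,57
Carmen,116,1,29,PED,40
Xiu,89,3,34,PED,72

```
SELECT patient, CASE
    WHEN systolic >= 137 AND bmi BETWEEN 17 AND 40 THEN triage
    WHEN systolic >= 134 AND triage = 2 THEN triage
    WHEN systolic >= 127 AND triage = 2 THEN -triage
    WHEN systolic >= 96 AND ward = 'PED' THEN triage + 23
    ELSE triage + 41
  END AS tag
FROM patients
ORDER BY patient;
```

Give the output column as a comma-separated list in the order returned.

patient=Carmen: systolic >= 96 AND ward = 'PED' → 24
patient=Gus: ELSE → 42
patient=Hiro: ELSE → 45
patient=Ines: systolic >= 127 AND triage = 2 → -2
patient=Jude: systolic >= 137 AND bmi BETWEEN 17 AND 40 → 1
patient=Lena: systolic >= 137 AND bmi BETWEEN 17 AND 40 → 5
patient=Mira: systolic >= 96 AND ward = 'PED' → 26
patient=Omar: systolic >= 137 AND bmi BETWEEN 17 AND 40 → 1
patient=Sven: systolic >= 96 AND ward = 'PED' → 24
patient=Xiu: ELSE → 44
patient=Yara: ELSE → 43
patient=Zane: systolic >= 127 AND triage = 2 → -2

24, 42, 45, -2, 1, 5, 26, 1, 24, 44, 43, -2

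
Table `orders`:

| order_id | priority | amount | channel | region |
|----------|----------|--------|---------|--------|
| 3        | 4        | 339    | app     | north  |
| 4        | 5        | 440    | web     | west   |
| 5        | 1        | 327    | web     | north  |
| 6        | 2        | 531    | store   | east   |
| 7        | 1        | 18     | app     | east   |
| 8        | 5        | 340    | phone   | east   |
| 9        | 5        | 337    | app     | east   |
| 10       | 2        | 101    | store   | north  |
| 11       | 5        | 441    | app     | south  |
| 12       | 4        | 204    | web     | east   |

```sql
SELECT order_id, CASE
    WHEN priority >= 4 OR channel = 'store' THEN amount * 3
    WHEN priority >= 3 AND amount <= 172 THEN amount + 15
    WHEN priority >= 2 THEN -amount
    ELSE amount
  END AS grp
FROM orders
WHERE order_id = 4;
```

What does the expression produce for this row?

order_id = 4: priority=5, amount=440, channel=web, region=west.
priority >= 4 OR channel = 'store' → true → 1320

1320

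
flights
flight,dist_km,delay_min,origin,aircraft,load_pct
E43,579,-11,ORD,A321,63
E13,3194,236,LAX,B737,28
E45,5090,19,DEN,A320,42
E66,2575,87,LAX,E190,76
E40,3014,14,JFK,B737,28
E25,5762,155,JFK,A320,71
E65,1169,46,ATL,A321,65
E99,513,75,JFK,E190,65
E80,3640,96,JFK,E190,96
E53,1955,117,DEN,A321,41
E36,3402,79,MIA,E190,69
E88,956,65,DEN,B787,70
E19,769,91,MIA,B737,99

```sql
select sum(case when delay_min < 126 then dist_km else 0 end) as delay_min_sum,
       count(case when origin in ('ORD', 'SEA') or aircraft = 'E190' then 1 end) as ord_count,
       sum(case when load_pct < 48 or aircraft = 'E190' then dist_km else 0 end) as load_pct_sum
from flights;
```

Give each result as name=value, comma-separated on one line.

delay_min_sum=23662, ord_count=5, load_pct_sum=23383

[delay_min_sum: delay_min < 126]
flight=E43: ✓ → 579
flight=E13: ✗
flight=E45: ✓ → 5090
flight=E66: ✓ → 2575
flight=E40: ✓ → 3014
flight=E25: ✗
flight=E65: ✓ → 1169
flight=E99: ✓ → 513
flight=E80: ✓ → 3640
flight=E53: ✓ → 1955
flight=E36: ✓ → 3402
flight=E88: ✓ → 956
flight=E19: ✓ → 769
delay_min_sum = 579 + 5090 + 2575 + 3014 + 1169 + 513 + 3640 + 1955 + 3402 + 956 + 769 = 23662
—
[ord_count: origin in ('ORD', 'SEA') or aircraft = 'E190']
flight=E43: ✓ → 1
flight=E13: ✗
flight=E45: ✗
flight=E66: ✓ → 1
flight=E40: ✗
flight=E25: ✗
flight=E65: ✗
flight=E99: ✓ → 1
flight=E80: ✓ → 1
flight=E53: ✗
flight=E36: ✓ → 1
flight=E88: ✗
flight=E19: ✗
ord_count = COUNT(1, 1, 1, 1, 1) = 5
—
[load_pct_sum: load_pct < 48 or aircraft = 'E190']
flight=E43: ✗
flight=E13: ✓ → 3194
flight=E45: ✓ → 5090
flight=E66: ✓ → 2575
flight=E40: ✓ → 3014
flight=E25: ✗
flight=E65: ✗
flight=E99: ✓ → 513
flight=E80: ✓ → 3640
flight=E53: ✓ → 1955
flight=E36: ✓ → 3402
flight=E88: ✗
flight=E19: ✗
load_pct_sum = 3194 + 5090 + 2575 + 3014 + 513 + 3640 + 1955 + 3402 = 23383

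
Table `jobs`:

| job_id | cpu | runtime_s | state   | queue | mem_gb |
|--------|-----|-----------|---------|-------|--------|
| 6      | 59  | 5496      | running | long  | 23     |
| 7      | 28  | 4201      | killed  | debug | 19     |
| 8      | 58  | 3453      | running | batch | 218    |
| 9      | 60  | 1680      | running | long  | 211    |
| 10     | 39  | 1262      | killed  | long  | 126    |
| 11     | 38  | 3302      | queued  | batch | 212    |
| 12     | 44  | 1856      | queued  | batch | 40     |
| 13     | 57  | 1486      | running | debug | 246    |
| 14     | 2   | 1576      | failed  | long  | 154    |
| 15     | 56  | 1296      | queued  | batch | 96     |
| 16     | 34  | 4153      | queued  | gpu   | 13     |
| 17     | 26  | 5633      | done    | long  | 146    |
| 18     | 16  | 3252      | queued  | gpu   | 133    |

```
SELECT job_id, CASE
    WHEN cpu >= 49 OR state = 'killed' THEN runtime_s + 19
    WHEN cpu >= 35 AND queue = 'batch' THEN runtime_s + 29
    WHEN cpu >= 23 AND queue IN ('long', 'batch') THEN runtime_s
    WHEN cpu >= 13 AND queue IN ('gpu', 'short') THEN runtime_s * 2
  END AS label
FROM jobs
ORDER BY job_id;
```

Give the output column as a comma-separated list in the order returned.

job_id=6: cpu >= 49 OR state = 'killed' → 5515
job_id=7: cpu >= 49 OR state = 'killed' → 4220
job_id=8: cpu >= 49 OR state = 'killed' → 3472
job_id=9: cpu >= 49 OR state = 'killed' → 1699
job_id=10: cpu >= 49 OR state = 'killed' → 1281
job_id=11: cpu >= 35 AND queue = 'batch' → 3331
job_id=12: cpu >= 35 AND queue = 'batch' → 1885
job_id=13: cpu >= 49 OR state = 'killed' → 1505
job_id=14: (no match → NULL) → NULL
job_id=15: cpu >= 49 OR state = 'killed' → 1315
job_id=16: cpu >= 13 AND queue IN ('gpu', 'short') → 8306
job_id=17: cpu >= 23 AND queue IN ('long', 'batch') → 5633
job_id=18: cpu >= 13 AND queue IN ('gpu', 'short') → 6504

5515, 4220, 3472, 1699, 1281, 3331, 1885, 1505, NULL, 1315, 8306, 5633, 6504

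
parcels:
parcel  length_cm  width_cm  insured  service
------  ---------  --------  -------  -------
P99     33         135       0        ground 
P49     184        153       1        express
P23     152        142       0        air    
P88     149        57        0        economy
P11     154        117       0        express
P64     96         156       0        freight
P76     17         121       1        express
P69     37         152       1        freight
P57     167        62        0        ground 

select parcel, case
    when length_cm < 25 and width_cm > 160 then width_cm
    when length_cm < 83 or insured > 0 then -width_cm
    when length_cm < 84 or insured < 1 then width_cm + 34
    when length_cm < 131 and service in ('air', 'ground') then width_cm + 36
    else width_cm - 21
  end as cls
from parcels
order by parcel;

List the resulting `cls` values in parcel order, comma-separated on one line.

151, 176, -153, 96, 190, -152, -121, 91, -135

parcel=P11: length_cm < 84 or insured < 1 → 151
parcel=P23: length_cm < 84 or insured < 1 → 176
parcel=P49: length_cm < 83 or insured > 0 → -153
parcel=P57: length_cm < 84 or insured < 1 → 96
parcel=P64: length_cm < 84 or insured < 1 → 190
parcel=P69: length_cm < 83 or insured > 0 → -152
parcel=P76: length_cm < 83 or insured > 0 → -121
parcel=P88: length_cm < 84 or insured < 1 → 91
parcel=P99: length_cm < 83 or insured > 0 → -135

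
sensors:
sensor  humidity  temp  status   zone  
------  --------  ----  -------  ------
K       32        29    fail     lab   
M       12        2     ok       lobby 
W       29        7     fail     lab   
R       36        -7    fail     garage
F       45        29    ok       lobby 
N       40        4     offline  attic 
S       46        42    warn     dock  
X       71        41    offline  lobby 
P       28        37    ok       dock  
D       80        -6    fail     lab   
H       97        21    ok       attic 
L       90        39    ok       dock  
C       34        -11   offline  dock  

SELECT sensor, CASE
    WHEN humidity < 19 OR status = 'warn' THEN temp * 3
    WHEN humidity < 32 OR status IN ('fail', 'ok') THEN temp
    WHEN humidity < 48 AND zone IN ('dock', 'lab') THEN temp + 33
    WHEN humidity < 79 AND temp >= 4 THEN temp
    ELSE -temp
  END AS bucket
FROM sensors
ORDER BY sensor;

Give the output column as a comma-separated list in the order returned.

22, -6, 29, 21, 29, 39, 6, 4, 37, -7, 126, 7, 41

sensor=C: humidity < 48 AND zone IN ('dock', 'lab') → 22
sensor=D: humidity < 32 OR status IN ('fail', 'ok') → -6
sensor=F: humidity < 32 OR status IN ('fail', 'ok') → 29
sensor=H: humidity < 32 OR status IN ('fail', 'ok') → 21
sensor=K: humidity < 32 OR status IN ('fail', 'ok') → 29
sensor=L: humidity < 32 OR status IN ('fail', 'ok') → 39
sensor=M: humidity < 19 OR status = 'warn' → 6
sensor=N: humidity < 79 AND temp >= 4 → 4
sensor=P: humidity < 32 OR status IN ('fail', 'ok') → 37
sensor=R: humidity < 32 OR status IN ('fail', 'ok') → -7
sensor=S: humidity < 19 OR status = 'warn' → 126
sensor=W: humidity < 32 OR status IN ('fail', 'ok') → 7
sensor=X: humidity < 79 AND temp >= 4 → 41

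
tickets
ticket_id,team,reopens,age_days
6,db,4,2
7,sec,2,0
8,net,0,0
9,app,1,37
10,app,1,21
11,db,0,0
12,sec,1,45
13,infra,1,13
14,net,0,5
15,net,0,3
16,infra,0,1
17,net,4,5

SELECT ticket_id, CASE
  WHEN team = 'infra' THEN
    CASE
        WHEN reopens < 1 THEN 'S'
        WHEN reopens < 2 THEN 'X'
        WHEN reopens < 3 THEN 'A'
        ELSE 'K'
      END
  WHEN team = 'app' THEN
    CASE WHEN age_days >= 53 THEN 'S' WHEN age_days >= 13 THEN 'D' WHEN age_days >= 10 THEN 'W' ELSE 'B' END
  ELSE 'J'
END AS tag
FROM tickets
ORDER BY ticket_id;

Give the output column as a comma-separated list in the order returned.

J, J, J, D, D, J, J, X, J, J, S, J

ticket_id=6: team='db' → outer ELSE → J
ticket_id=7: team='sec' → outer ELSE → J
ticket_id=8: team='net' → outer ELSE → J
ticket_id=9: team='app' → inner[age_days >= 13] → D
ticket_id=10: team='app' → inner[age_days >= 13] → D
ticket_id=11: team='db' → outer ELSE → J
ticket_id=12: team='sec' → outer ELSE → J
ticket_id=13: team='infra' → inner[reopens < 2] → X
ticket_id=14: team='net' → outer ELSE → J
ticket_id=15: team='net' → outer ELSE → J
ticket_id=16: team='infra' → inner[reopens < 1] → S
ticket_id=17: team='net' → outer ELSE → J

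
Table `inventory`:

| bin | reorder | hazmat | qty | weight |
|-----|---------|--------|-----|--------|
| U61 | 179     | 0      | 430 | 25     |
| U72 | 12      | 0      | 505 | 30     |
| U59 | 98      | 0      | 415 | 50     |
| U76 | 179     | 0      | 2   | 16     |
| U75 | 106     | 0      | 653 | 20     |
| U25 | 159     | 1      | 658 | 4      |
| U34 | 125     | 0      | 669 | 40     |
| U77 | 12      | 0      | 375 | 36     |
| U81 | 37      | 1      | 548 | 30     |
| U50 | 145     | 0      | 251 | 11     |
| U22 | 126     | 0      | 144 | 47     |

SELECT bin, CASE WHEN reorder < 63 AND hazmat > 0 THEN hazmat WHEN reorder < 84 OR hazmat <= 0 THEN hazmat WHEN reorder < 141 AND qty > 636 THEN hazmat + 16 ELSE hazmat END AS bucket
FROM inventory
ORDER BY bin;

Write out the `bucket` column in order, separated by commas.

bin=U22: reorder < 84 OR hazmat <= 0 → 0
bin=U25: ELSE → 1
bin=U34: reorder < 84 OR hazmat <= 0 → 0
bin=U50: reorder < 84 OR hazmat <= 0 → 0
bin=U59: reorder < 84 OR hazmat <= 0 → 0
bin=U61: reorder < 84 OR hazmat <= 0 → 0
bin=U72: reorder < 84 OR hazmat <= 0 → 0
bin=U75: reorder < 84 OR hazmat <= 0 → 0
bin=U76: reorder < 84 OR hazmat <= 0 → 0
bin=U77: reorder < 84 OR hazmat <= 0 → 0
bin=U81: reorder < 63 AND hazmat > 0 → 1

0, 1, 0, 0, 0, 0, 0, 0, 0, 0, 1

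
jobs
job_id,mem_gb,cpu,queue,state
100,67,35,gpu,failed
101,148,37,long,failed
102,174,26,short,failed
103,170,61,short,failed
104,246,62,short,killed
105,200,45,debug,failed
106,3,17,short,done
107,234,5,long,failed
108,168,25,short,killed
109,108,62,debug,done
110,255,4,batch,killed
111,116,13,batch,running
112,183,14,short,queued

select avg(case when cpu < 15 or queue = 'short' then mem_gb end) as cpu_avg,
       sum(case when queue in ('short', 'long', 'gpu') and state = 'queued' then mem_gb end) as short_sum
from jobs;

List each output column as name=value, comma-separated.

cpu_avg=172.1111111111, short_sum=183

[cpu_avg: cpu < 15 or queue = 'short']
job_id=100: ✗
job_id=101: ✗
job_id=102: ✓ → 174
job_id=103: ✓ → 170
job_id=104: ✓ → 246
job_id=105: ✗
job_id=106: ✓ → 3
job_id=107: ✓ → 234
job_id=108: ✓ → 168
job_id=109: ✗
job_id=110: ✓ → 255
job_id=111: ✓ → 116
job_id=112: ✓ → 183
cpu_avg = (174 + 170 + 246 + 3 + 234 + 168 + 255 + 116 + 183) / 9 = 172.1111111111
—
[short_sum: queue in ('short', 'long', 'gpu') and state = 'queued']
job_id=100: ✗
job_id=101: ✗
job_id=102: ✗
job_id=103: ✗
job_id=104: ✗
job_id=105: ✗
job_id=106: ✗
job_id=107: ✗
job_id=108: ✗
job_id=109: ✗
job_id=110: ✗
job_id=111: ✗
job_id=112: ✓ → 183
short_sum = 183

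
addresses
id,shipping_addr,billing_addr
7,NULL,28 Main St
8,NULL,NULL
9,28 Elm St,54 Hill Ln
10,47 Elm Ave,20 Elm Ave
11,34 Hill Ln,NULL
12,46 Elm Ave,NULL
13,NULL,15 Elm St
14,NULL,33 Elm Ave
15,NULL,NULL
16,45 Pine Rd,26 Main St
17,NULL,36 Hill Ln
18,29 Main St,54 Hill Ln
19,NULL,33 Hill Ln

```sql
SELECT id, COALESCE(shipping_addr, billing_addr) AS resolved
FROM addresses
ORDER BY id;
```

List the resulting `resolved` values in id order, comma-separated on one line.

28 Main St, NULL, 28 Elm St, 47 Elm Ave, 34 Hill Ln, 46 Elm Ave, 15 Elm St, 33 Elm Ave, NULL, 45 Pine Rd, 36 Hill Ln, 29 Main St, 33 Hill Ln

id=7: shipping_addr=NULL, billing_addr=28 Main St → 28 Main St
id=8: shipping_addr=NULL, billing_addr=NULL (all NULL) → NULL
id=9: shipping_addr=28 Elm St → 28 Elm St
id=10: shipping_addr=47 Elm Ave → 47 Elm Ave
id=11: shipping_addr=34 Hill Ln → 34 Hill Ln
id=12: shipping_addr=46 Elm Ave → 46 Elm Ave
id=13: shipping_addr=NULL, billing_addr=15 Elm St → 15 Elm St
id=14: shipping_addr=NULL, billing_addr=33 Elm Ave → 33 Elm Ave
id=15: shipping_addr=NULL, billing_addr=NULL (all NULL) → NULL
id=16: shipping_addr=45 Pine Rd → 45 Pine Rd
id=17: shipping_addr=NULL, billing_addr=36 Hill Ln → 36 Hill Ln
id=18: shipping_addr=29 Main St → 29 Main St
id=19: shipping_addr=NULL, billing_addr=33 Hill Ln → 33 Hill Ln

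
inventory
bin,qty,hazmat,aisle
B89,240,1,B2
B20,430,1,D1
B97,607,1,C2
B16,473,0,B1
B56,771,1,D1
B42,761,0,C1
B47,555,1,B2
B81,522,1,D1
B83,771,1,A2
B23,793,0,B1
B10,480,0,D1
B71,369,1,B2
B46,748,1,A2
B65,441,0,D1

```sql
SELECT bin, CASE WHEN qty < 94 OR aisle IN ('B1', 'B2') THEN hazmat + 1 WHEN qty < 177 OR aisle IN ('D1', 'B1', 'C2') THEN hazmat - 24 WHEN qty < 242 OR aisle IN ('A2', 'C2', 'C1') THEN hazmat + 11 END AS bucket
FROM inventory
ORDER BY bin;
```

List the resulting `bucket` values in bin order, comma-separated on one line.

-24, 1, -23, 1, 11, 12, 2, -23, -24, 2, -23, 12, 2, -23

bin=B10: qty < 177 OR aisle IN ('D1', 'B1', 'C2') → -24
bin=B16: qty < 94 OR aisle IN ('B1', 'B2') → 1
bin=B20: qty < 177 OR aisle IN ('D1', 'B1', 'C2') → -23
bin=B23: qty < 94 OR aisle IN ('B1', 'B2') → 1
bin=B42: qty < 242 OR aisle IN ('A2', 'C2', 'C1') → 11
bin=B46: qty < 242 OR aisle IN ('A2', 'C2', 'C1') → 12
bin=B47: qty < 94 OR aisle IN ('B1', 'B2') → 2
bin=B56: qty < 177 OR aisle IN ('D1', 'B1', 'C2') → -23
bin=B65: qty < 177 OR aisle IN ('D1', 'B1', 'C2') → -24
bin=B71: qty < 94 OR aisle IN ('B1', 'B2') → 2
bin=B81: qty < 177 OR aisle IN ('D1', 'B1', 'C2') → -23
bin=B83: qty < 242 OR aisle IN ('A2', 'C2', 'C1') → 12
bin=B89: qty < 94 OR aisle IN ('B1', 'B2') → 2
bin=B97: qty < 177 OR aisle IN ('D1', 'B1', 'C2') → -23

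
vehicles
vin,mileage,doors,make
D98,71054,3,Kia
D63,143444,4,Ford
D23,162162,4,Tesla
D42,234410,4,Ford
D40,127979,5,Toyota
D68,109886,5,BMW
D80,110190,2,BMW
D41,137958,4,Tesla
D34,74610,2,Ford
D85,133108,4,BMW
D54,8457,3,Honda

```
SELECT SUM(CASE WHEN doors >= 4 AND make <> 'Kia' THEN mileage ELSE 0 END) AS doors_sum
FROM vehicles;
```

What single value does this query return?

1048947

vin=D98: ✗
vin=D63: ✓ → 143444
vin=D23: ✓ → 162162
vin=D42: ✓ → 234410
vin=D40: ✓ → 127979
vin=D68: ✓ → 109886
vin=D80: ✗
vin=D41: ✓ → 137958
vin=D34: ✗
vin=D85: ✓ → 133108
vin=D54: ✗
doors_sum = 143444 + 162162 + 234410 + 127979 + 109886 + 137958 + 133108 = 1048947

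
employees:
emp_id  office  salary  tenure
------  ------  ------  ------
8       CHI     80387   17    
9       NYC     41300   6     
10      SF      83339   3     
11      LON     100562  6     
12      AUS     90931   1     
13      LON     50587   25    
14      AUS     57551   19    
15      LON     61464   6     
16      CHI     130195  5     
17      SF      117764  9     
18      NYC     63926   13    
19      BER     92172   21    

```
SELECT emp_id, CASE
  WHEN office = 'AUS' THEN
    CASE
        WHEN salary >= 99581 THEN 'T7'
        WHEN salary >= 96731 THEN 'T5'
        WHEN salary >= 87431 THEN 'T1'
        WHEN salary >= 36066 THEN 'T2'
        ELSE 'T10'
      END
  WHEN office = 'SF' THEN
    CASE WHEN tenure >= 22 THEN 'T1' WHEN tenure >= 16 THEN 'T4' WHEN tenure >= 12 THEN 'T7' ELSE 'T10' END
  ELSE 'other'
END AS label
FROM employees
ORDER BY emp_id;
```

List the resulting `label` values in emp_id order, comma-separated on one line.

other, other, T10, other, T1, other, T2, other, other, T10, other, other

emp_id=8: office='CHI' → outer ELSE → other
emp_id=9: office='NYC' → outer ELSE → other
emp_id=10: office='SF' → inner[ELSE] → T10
emp_id=11: office='LON' → outer ELSE → other
emp_id=12: office='AUS' → inner[salary >= 87431] → T1
emp_id=13: office='LON' → outer ELSE → other
emp_id=14: office='AUS' → inner[salary >= 36066] → T2
emp_id=15: office='LON' → outer ELSE → other
emp_id=16: office='CHI' → outer ELSE → other
emp_id=17: office='SF' → inner[ELSE] → T10
emp_id=18: office='NYC' → outer ELSE → other
emp_id=19: office='BER' → outer ELSE → other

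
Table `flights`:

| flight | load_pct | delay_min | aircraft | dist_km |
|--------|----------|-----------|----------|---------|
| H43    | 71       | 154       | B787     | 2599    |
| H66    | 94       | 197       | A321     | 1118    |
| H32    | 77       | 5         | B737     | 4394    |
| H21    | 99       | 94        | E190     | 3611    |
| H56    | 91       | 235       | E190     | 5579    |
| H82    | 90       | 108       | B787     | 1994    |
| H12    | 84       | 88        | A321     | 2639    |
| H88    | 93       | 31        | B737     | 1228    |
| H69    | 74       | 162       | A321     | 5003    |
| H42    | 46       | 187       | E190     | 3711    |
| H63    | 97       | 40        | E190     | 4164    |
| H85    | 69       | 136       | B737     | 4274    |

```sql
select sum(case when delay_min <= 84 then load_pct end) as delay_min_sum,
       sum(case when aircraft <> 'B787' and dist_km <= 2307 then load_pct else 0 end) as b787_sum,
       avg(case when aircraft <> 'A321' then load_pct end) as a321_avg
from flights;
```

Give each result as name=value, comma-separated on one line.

[delay_min_sum: delay_min <= 84]
flight=H43: ✗
flight=H66: ✗
flight=H32: ✓ → 77
flight=H21: ✗
flight=H56: ✗
flight=H82: ✗
flight=H12: ✗
flight=H88: ✓ → 93
flight=H69: ✗
flight=H42: ✗
flight=H63: ✓ → 97
flight=H85: ✗
delay_min_sum = 77 + 93 + 97 = 267
—
[b787_sum: aircraft <> 'B787' and dist_km <= 2307]
flight=H43: ✗
flight=H66: ✓ → 94
flight=H32: ✗
flight=H21: ✗
flight=H56: ✗
flight=H82: ✗
flight=H12: ✗
flight=H88: ✓ → 93
flight=H69: ✗
flight=H42: ✗
flight=H63: ✗
flight=H85: ✗
b787_sum = 94 + 93 = 187
—
[a321_avg: aircraft <> 'A321']
flight=H43: ✓ → 71
flight=H66: ✗
flight=H32: ✓ → 77
flight=H21: ✓ → 99
flight=H56: ✓ → 91
flight=H82: ✓ → 90
flight=H12: ✗
flight=H88: ✓ → 93
flight=H69: ✗
flight=H42: ✓ → 46
flight=H63: ✓ → 97
flight=H85: ✓ → 69
a321_avg = (71 + 77 + 99 + 91 + 90 + 93 + 46 + 97 + 69) / 9 = 81.4444444444

delay_min_sum=267, b787_sum=187, a321_avg=81.4444444444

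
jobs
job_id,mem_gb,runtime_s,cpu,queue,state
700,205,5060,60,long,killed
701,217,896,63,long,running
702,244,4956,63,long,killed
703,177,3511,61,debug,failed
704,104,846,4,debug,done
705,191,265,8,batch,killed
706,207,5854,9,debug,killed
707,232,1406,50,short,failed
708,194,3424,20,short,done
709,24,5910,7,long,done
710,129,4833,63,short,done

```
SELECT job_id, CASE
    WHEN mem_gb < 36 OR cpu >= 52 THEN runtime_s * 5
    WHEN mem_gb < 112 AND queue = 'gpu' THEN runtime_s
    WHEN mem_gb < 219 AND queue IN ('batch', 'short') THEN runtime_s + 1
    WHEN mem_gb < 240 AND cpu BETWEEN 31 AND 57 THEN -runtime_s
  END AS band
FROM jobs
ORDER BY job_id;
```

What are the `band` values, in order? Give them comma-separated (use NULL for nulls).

job_id=700: mem_gb < 36 OR cpu >= 52 → 25300
job_id=701: mem_gb < 36 OR cpu >= 52 → 4480
job_id=702: mem_gb < 36 OR cpu >= 52 → 24780
job_id=703: mem_gb < 36 OR cpu >= 52 → 17555
job_id=704: (no match → NULL) → NULL
job_id=705: mem_gb < 219 AND queue IN ('batch', 'short') → 266
job_id=706: (no match → NULL) → NULL
job_id=707: mem_gb < 240 AND cpu BETWEEN 31 AND 57 → -1406
job_id=708: mem_gb < 219 AND queue IN ('batch', 'short') → 3425
job_id=709: mem_gb < 36 OR cpu >= 52 → 29550
job_id=710: mem_gb < 36 OR cpu >= 52 → 24165

25300, 4480, 24780, 17555, NULL, 266, NULL, -1406, 3425, 29550, 24165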